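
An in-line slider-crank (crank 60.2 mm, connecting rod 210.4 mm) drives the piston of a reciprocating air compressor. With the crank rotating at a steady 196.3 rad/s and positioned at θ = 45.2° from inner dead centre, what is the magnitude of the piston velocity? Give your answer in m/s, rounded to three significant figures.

ω = 196.3 rad/s
For an in-line slider-crank, x = r cosθ + √(L² − r² sin²θ), so v = −rω sinθ·[1 + r cosθ/√(L² − r² sin²θ)].
With r = 0.0602 m, L = 0.2104 m, θ = 45.2°: √(L² − r² sin²θ) = 0.20602 m.
v = −0.0602·196.3·0.70957·[1 + 0.0602·0.70463/0.20602] = -10.112 m/s.
|v| = 10.112 m/s.

10.1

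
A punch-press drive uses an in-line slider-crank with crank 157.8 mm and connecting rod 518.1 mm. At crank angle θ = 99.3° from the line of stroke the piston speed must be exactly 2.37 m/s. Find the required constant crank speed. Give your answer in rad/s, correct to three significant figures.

16.0

For an in-line slider-crank, |v_piston| = rω|sinθ|·[1 + r cosθ/√(L² − r² sin²θ)].
With r = 0.1578 m, L = 0.5181 m, θ = 99.3°: the bracketed kinematic factor |dx/dθ| = 0.14769 m.
ω = v/|dx/dθ| = 2.37/0.14769 = 16.047 rad/s.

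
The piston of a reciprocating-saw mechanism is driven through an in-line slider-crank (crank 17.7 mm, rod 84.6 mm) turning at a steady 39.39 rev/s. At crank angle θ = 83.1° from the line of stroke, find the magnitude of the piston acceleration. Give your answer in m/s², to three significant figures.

94.8

ω = 2π·39.4 = 247.5 rad/s
x(θ) = r cosθ + √(L² − r² sin²θ); with ω constant, a = ω²·d²x/dθ².
d²x/dθ² = −r cosθ − r²(cos2θ)/√u − r⁴ sin²2θ/(4u^{3/2}),  u = L² − r² sin²θ = 0.00684839 m².
Substituting r = 0.0177 m, L = 0.0846 m, θ = 83.1°: d²x/dθ² = +0.0015476 m.
a = ω²·d²x/dθ² = (247.5)²·(+0.0015476) = +94.795 m/s²;  |a| = 94.795 m/s².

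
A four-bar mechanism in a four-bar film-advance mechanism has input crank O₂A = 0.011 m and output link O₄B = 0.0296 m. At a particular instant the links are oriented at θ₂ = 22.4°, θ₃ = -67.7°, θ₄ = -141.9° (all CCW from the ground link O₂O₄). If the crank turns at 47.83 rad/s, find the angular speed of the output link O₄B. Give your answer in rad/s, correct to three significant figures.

ω₂ = 47.83 rad/s
Differentiating the loop-closure r₂e^{iθ₂}+r₃e^{iθ₃}=r₁+r₄e^{iθ₄} gives r₂ω₂e^{iθ₂}+r₃ω₃e^{iθ₃}=r₄ω₄e^{iθ₄}.
Eliminating the other unknown: ω₄ = r₂ω₂ sin(θ₂−θ₃) / [r₄ sin(θ₄−θ₃)].
Numerator sine = +1.00000; denominator sine = -0.96222.
Result = 0.011·47.83·(+1.00000) / (0.0296·(-0.96222)) = -18.473 rad/s; magnitude 18.473 rad/s.

18.5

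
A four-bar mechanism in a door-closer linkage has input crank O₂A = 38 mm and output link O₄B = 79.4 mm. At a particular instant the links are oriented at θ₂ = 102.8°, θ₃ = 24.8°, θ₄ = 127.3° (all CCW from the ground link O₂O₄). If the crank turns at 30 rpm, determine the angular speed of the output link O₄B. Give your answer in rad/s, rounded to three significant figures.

1.51

ω₂ = 3.142 rad/s (from 30 rpm).
Differentiating the loop-closure r₂e^{iθ₂}+r₃e^{iθ₃}=r₁+r₄e^{iθ₄} gives r₂ω₂e^{iθ₂}+r₃ω₃e^{iθ₃}=r₄ω₄e^{iθ₄}.
Eliminating the other unknown: ω₄ = r₂ω₂ sin(θ₂−θ₃) / [r₄ sin(θ₄−θ₃)].
Numerator sine = +0.97815; denominator sine = +0.97630.
Result = 0.038·3.142·(+0.97815) / (0.0794·(+0.97630)) = +1.5064 rad/s; magnitude 1.5064 rad/s.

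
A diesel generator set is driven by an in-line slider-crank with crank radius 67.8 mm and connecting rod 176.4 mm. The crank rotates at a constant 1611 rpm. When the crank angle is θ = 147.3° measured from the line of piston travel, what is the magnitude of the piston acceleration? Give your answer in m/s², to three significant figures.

ω = 2π·1611/60 = 168.7 rad/s
x(θ) = r cosθ + √(L² − r² sin²θ); with ω constant, a = ω²·d²x/dθ².
d²x/dθ² = −r cosθ − r²(cos2θ)/√u − r⁴ sin²2θ/(4u^{3/2}),  u = L² − r² sin²θ = 0.0297753 m².
Substituting r = 0.0678 m, L = 0.1764 m, θ = 147.3°: d²x/dθ² = +0.045115 m.
a = ω²·d²x/dθ² = (168.7)²·(+0.045115) = +1284 m/s²;  |a| = 1284 m/s².

1280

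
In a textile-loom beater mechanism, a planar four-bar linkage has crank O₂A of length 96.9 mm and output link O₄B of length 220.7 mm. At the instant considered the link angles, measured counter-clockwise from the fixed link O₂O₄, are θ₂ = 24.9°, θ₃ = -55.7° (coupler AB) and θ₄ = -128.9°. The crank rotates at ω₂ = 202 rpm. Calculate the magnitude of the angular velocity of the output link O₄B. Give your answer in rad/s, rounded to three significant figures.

ω₂ = 21.15 rad/s (from 202 rpm).
Differentiating the loop-closure r₂e^{iθ₂}+r₃e^{iθ₃}=r₁+r₄e^{iθ₄} gives r₂ω₂e^{iθ₂}+r₃ω₃e^{iθ₃}=r₄ω₄e^{iθ₄}.
Eliminating the other unknown: ω₄ = r₂ω₂ sin(θ₂−θ₃) / [r₄ sin(θ₄−θ₃)].
Numerator sine = +0.98657; denominator sine = -0.95732.
Result = 0.0969·21.15·(+0.98657) / (0.2207·(-0.95732)) = -9.5714 rad/s; magnitude 9.5714 rad/s.

9.57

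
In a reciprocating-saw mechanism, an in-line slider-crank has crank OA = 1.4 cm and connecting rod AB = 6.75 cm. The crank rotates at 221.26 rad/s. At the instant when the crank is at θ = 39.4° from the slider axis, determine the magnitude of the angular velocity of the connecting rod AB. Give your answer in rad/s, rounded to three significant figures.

35.8

ω = 221.3 rad/s
The rod makes angle φ with the slider axis where L sinφ = r sinθ; differentiating, L cosφ·φ̇ = r ω cosθ.
L cosφ = √(L² − r² sin²θ) = 0.066913 m.
|ω_rod| = r ω |cosθ| / √(L² − r² sin²θ) = 0.014·221.3·0.77273/0.066913 = 35.773 rad/s.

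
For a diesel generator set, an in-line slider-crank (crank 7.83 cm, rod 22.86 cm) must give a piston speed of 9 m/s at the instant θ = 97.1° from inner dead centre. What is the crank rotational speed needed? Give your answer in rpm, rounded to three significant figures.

For an in-line slider-crank, |v_piston| = rω|sinθ|·[1 + r cosθ/√(L² − r² sin²θ)].
With r = 0.0783 m, L = 0.2286 m, θ = 97.1°: the bracketed kinematic factor |dx/dθ| = 0.074202 m.
ω = v/|dx/dθ| = 9/0.074202 = 121.29 rad/s.
N = 60ω/(2π) = 1158.2 rpm.

1160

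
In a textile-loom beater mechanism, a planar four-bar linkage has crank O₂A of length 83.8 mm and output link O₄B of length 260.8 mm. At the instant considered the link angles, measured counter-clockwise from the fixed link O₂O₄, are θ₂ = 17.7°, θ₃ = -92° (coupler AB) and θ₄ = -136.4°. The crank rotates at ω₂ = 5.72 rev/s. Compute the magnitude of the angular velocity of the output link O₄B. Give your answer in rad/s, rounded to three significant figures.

ω₂ = 35.94 rad/s (from 5.72 rev/s).
Differentiating the loop-closure r₂e^{iθ₂}+r₃e^{iθ₃}=r₁+r₄e^{iθ₄} gives r₂ω₂e^{iθ₂}+r₃ω₃e^{iθ₃}=r₄ω₄e^{iθ₄}.
Eliminating the other unknown: ω₄ = r₂ω₂ sin(θ₂−θ₃) / [r₄ sin(θ₄−θ₃)].
Numerator sine = +0.94147; denominator sine = -0.69966.
Result = 0.0838·35.94·(+0.94147) / (0.2608·(-0.69966)) = -15.539 rad/s; magnitude 15.539 rad/s.

15.5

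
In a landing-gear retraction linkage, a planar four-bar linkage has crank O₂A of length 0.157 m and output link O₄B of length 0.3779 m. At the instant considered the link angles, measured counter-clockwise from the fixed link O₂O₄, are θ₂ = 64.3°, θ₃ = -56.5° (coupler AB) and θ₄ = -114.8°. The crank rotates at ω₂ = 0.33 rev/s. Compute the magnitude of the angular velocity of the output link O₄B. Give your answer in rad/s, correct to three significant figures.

0.870

ω₂ = 2.073 rad/s (from 0.33 rev/s).
Differentiating the loop-closure r₂e^{iθ₂}+r₃e^{iθ₃}=r₁+r₄e^{iθ₄} gives r₂ω₂e^{iθ₂}+r₃ω₃e^{iθ₃}=r₄ω₄e^{iθ₄}.
Eliminating the other unknown: ω₄ = r₂ω₂ sin(θ₂−θ₃) / [r₄ sin(θ₄−θ₃)].
Numerator sine = +0.85896; denominator sine = -0.85081.
Result = 0.157·2.073·(+0.85896) / (0.3779·(-0.85081)) = -0.86967 rad/s; magnitude 0.86967 rad/s.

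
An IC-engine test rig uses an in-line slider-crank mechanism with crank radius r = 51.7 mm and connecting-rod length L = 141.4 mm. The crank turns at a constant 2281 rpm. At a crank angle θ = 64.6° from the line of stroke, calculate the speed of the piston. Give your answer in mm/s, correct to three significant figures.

ω = 2π·2281/60 = 238.9 rad/s
For an in-line slider-crank, x = r cosθ + √(L² − r² sin²θ), so v = −rω sinθ·[1 + r cosθ/√(L² − r² sin²θ)].
With r = 0.0517 m, L = 0.1414 m, θ = 64.6°: √(L² − r² sin²θ) = 0.13346 m.
v = −0.0517·238.9·0.90334·[1 + 0.0517·0.42894/0.13346] = -13.009 m/s.
|v| = 13.009 m/s = 13009 mm/s.

13000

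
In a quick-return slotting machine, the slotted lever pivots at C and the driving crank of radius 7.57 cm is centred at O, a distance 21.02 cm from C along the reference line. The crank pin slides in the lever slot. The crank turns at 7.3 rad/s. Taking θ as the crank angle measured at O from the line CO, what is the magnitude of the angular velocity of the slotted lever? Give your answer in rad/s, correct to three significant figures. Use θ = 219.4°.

ω = 7.3 rad/s
Crank pin A relative to C: A = (d + r cosθ, r sinθ); lever angle φ = atan2(r sinθ, d + r cosθ).
Differentiating tanφ: φ̇ = rω(d cosθ + r)/(d² + r² + 2dr cosθ).
d² + r² + 2dr cosθ = |CA|² = 0.0253228 m²;  d cosθ + r = -0.086729 m.
|ω_lever| = |0.0757·7.3·-0.086729| / 0.0253228 = 1.8926 rad/s.

1.89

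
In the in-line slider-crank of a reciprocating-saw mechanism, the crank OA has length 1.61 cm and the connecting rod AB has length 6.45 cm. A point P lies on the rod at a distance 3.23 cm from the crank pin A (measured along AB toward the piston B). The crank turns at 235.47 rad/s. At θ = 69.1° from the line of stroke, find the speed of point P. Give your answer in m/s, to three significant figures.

ω = 235.5 rad/s.  Crank-pin speed |V_A| = rω = 3.7911 m/s, perpendicular to OA.
Rod angle: sinφ = −(r/L) sinθ ⇒ φ = -13.485°; ω_rod = −rω cosθ/√(L²−r²sin²θ) = -21.562 rad/s.
V_P = V_A + ω_rod × AP, with AP = 0.0323 m along the rod.
Components: V_Px = −rω sinθ − a·ω_rod·sinφ = -3.704 m/s;  V_Py = rω cosθ + a·ω_rod·cosφ = +0.67516 m/s.
|V_P| = √(V_Px² + V_Py²) = 3.7651 m/s.

3.77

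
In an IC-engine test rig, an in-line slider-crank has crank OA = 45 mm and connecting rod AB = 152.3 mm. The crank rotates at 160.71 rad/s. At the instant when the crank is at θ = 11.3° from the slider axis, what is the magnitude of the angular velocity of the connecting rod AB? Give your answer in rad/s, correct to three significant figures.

46.6

ω = 160.7 rad/s
The rod makes angle φ with the slider axis where L sinφ = r sinθ; differentiating, L cosφ·φ̇ = r ω cosθ.
L cosφ = √(L² − r² sin²θ) = 0.15204 m.
|ω_rod| = r ω |cosθ| / √(L² − r² sin²θ) = 0.045·160.7·0.98061/0.15204 = 46.643 rad/s.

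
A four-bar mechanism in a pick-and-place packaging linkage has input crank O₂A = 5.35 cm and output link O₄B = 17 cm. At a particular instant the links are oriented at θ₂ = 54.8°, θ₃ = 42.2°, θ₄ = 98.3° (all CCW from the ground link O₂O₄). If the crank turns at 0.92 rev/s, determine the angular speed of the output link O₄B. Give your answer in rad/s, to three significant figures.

0.478

ω₂ = 5.781 rad/s (from 0.92 rev/s).
Differentiating the loop-closure r₂e^{iθ₂}+r₃e^{iθ₃}=r₁+r₄e^{iθ₄} gives r₂ω₂e^{iθ₂}+r₃ω₃e^{iθ₃}=r₄ω₄e^{iθ₄}.
Eliminating the other unknown: ω₄ = r₂ω₂ sin(θ₂−θ₃) / [r₄ sin(θ₄−θ₃)].
Numerator sine = +0.21814; denominator sine = +0.83001.
Result = 0.0535·5.781·(+0.21814) / (0.17·(+0.83001)) = +0.47811 rad/s; magnitude 0.47811 rad/s.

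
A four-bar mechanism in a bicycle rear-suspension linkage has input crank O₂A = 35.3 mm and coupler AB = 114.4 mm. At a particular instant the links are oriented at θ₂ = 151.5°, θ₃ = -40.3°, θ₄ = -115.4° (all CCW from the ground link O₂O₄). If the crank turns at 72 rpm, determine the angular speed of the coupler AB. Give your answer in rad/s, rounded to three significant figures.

2.40

ω₂ = 7.54 rad/s (from 72 rpm).
Differentiating the loop-closure r₂e^{iθ₂}+r₃e^{iθ₃}=r₁+r₄e^{iθ₄} gives r₂ω₂e^{iθ₂}+r₃ω₃e^{iθ₃}=r₄ω₄e^{iθ₄}.
Eliminating the other unknown: ω₃ = r₂ω₂ sin(θ₄−θ₂) / [r₃ sin(θ₃−θ₄)].
Numerator sine = +0.99854; denominator sine = +0.96638.
Result = 0.0353·7.54·(+0.99854) / (0.1144·(+0.96638)) = +2.404 rad/s; magnitude 2.404 rad/s.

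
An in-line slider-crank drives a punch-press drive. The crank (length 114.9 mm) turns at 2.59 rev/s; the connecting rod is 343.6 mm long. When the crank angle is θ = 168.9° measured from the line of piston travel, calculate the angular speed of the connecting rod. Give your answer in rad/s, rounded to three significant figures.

5.35

ω = 16.27 rad/s (converted from 2.59 rev/s).
The rod makes angle φ with the slider axis where L sinφ = r sinθ; differentiating, L cosφ·φ̇ = r ω cosθ.
L cosφ = √(L² − r² sin²θ) = 0.34289 m.
|ω_rod| = r ω |cosθ| / √(L² − r² sin²θ) = 0.1149·16.27·0.98129/0.34289 = 5.3511 rad/s.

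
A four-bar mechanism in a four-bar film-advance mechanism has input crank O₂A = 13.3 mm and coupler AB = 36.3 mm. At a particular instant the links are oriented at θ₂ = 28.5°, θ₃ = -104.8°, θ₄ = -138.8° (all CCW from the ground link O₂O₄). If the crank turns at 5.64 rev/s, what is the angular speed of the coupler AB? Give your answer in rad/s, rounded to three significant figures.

ω₂ = 35.44 rad/s (from 5.64 rev/s).
Differentiating the loop-closure r₂e^{iθ₂}+r₃e^{iθ₃}=r₁+r₄e^{iθ₄} gives r₂ω₂e^{iθ₂}+r₃ω₃e^{iθ₃}=r₄ω₄e^{iθ₄}.
Eliminating the other unknown: ω₃ = r₂ω₂ sin(θ₄−θ₂) / [r₃ sin(θ₃−θ₄)].
Numerator sine = -0.21985; denominator sine = +0.55919.
Result = 0.0133·35.44·(-0.21985) / (0.0363·(+0.55919)) = -5.1046 rad/s; magnitude 5.1046 rad/s.

5.10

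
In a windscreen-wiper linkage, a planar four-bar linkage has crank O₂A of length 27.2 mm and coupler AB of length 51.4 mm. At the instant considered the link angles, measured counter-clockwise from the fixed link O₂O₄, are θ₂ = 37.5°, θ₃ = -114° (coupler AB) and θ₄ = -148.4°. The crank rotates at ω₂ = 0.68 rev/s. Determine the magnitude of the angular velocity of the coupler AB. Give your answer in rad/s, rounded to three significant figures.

0.411

ω₂ = 4.273 rad/s (from 0.68 rev/s).
Differentiating the loop-closure r₂e^{iθ₂}+r₃e^{iθ₃}=r₁+r₄e^{iθ₄} gives r₂ω₂e^{iθ₂}+r₃ω₃e^{iθ₃}=r₄ω₄e^{iθ₄}.
Eliminating the other unknown: ω₃ = r₂ω₂ sin(θ₄−θ₂) / [r₃ sin(θ₃−θ₄)].
Numerator sine = +0.10279; denominator sine = +0.56497.
Result = 0.0272·4.273·(+0.10279) / (0.0514·(+0.56497)) = +0.41137 rad/s; magnitude 0.41137 rad/s.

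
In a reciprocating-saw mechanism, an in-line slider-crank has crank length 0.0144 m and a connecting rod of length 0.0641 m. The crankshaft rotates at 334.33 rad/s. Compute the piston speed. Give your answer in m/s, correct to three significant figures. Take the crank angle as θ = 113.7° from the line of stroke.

ω = 334.3 rad/s
For an in-line slider-crank, x = r cosθ + √(L² − r² sin²θ), so v = −rω sinθ·[1 + r cosθ/√(L² − r² sin²θ)].
With r = 0.0144 m, L = 0.0641 m, θ = 113.7°: √(L² − r² sin²θ) = 0.062729 m.
v = −0.0144·334.3·0.91566·[1 + 0.0144·-0.40195/0.062729] = -4.0016 m/s.
|v| = 4.0016 m/s.

4.00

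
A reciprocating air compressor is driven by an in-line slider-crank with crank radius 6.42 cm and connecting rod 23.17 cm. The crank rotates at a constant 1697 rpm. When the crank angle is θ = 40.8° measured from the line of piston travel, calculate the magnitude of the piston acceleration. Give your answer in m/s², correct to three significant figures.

1630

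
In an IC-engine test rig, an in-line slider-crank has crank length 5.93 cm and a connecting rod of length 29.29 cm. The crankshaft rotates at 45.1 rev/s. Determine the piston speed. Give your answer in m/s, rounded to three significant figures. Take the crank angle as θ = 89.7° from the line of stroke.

16.8

ω = 2π·45.1 = 283.4 rad/s
For an in-line slider-crank, x = r cosθ + √(L² − r² sin²θ), so v = −rω sinθ·[1 + r cosθ/√(L² − r² sin²θ)].
With r = 0.0593 m, L = 0.2929 m, θ = 89.7°: √(L² − r² sin²θ) = 0.28683 m.
v = −0.0593·283.4·0.99999·[1 + 0.0593·0.00524/0.28683] = -16.822 m/s.
|v| = 16.822 m/s.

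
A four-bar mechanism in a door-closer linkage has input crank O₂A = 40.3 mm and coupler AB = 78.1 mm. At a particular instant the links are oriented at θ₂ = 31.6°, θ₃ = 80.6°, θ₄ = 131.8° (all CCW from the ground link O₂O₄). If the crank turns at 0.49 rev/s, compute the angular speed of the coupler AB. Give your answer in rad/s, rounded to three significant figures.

2.01

ω₂ = 3.079 rad/s (from 0.49 rev/s).
Differentiating the loop-closure r₂e^{iθ₂}+r₃e^{iθ₃}=r₁+r₄e^{iθ₄} gives r₂ω₂e^{iθ₂}+r₃ω₃e^{iθ₃}=r₄ω₄e^{iθ₄}.
Eliminating the other unknown: ω₃ = r₂ω₂ sin(θ₄−θ₂) / [r₃ sin(θ₃−θ₄)].
Numerator sine = +0.98420; denominator sine = -0.77934.
Result = 0.0403·3.079·(+0.98420) / (0.0781·(-0.77934)) = -2.0063 rad/s; magnitude 2.0063 rad/s.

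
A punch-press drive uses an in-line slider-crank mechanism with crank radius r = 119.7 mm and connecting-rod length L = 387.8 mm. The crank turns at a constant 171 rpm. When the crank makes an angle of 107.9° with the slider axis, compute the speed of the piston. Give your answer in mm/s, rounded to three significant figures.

1840

ω = 2π·171/60 = 17.91 rad/s
For an in-line slider-crank, x = r cosθ + √(L² − r² sin²θ), so v = −rω sinθ·[1 + r cosθ/√(L² − r² sin²θ)].
With r = 0.1197 m, L = 0.3878 m, θ = 107.9°: √(L² − r² sin²θ) = 0.37069 m.
v = −0.1197·17.91·0.95159·[1 + 0.1197·-0.30736/0.37069] = -1.8373 m/s.
|v| = 1.8373 m/s = 1837.3 mm/s.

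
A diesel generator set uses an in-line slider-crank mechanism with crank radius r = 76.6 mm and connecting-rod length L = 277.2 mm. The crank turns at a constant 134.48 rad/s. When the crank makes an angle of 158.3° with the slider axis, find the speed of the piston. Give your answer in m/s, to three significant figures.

ω = 134.5 rad/s
For an in-line slider-crank, x = r cosθ + √(L² − r² sin²θ), so v = −rω sinθ·[1 + r cosθ/√(L² − r² sin²θ)].
With r = 0.0766 m, L = 0.2772 m, θ = 158.3°: √(L² − r² sin²θ) = 0.27575 m.
v = −0.0766·134.5·0.36975·[1 + 0.0766·-0.92913/0.27575] = -2.8258 m/s.
|v| = 2.8258 m/s.

2.83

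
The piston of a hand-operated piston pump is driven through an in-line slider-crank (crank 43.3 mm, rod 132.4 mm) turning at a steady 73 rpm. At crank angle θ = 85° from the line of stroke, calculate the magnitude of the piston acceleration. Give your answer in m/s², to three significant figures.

ω = 2π·73/60 = 7.645 rad/s
x(θ) = r cosθ + √(L² − r² sin²θ); with ω constant, a = ω²·d²x/dθ².
d²x/dθ² = −r cosθ − r²(cos2θ)/√u − r⁴ sin²2θ/(4u^{3/2}),  u = L² − r² sin²θ = 0.0156691 m².
Substituting r = 0.0433 m, L = 0.1324 m, θ = 85°: d²x/dθ² = +0.010963 m.
a = ω²·d²x/dθ² = (7.645)²·(+0.010963) = +0.64067 m/s²;  |a| = 0.64067 m/s².

0.641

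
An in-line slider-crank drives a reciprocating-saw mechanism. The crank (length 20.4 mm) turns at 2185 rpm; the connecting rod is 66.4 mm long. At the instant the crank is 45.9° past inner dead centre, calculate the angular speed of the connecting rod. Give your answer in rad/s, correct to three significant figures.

ω = 228.8 rad/s (converted from 2185 rpm).
The rod makes angle φ with the slider axis where L sinφ = r sinθ; differentiating, L cosφ·φ̇ = r ω cosθ.
L cosφ = √(L² − r² sin²θ) = 0.064764 m.
|ω_rod| = r ω |cosθ| / √(L² − r² sin²θ) = 0.0204·228.8·0.69591/0.064764 = 50.157 rad/s.

50.2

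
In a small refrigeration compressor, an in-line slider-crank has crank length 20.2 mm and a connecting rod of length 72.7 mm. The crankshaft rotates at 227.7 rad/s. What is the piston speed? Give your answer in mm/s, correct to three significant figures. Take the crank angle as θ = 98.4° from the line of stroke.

4360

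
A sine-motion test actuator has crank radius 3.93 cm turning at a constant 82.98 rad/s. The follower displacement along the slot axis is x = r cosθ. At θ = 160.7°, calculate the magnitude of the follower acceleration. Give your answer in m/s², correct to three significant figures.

ω = 82.98 rad/s
x = r cosθ ⇒ ẍ = −rω² cosθ (ω constant).
|a| = rω²|cosθ| = 0.0393·(82.98)²·|cos 160.7°| = 255.4 m/s².

255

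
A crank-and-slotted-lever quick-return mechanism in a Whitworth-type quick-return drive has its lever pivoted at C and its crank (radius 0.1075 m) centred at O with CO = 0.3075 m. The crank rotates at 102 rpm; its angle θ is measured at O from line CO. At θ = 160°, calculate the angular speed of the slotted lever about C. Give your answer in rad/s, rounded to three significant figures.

4.74

ω = 10.68 rad/s (from 102 rpm).
Crank pin A relative to C: A = (d + r cosθ, r sinθ); lever angle φ = atan2(r sinθ, d + r cosθ).
Differentiating tanφ: φ̇ = rω(d cosθ + r)/(d² + r² + 2dr cosθ).
d² + r² + 2dr cosθ = |CA|² = 0.0439871 m²;  d cosθ + r = -0.18146 m.
|ω_lever| = |0.1075·10.68·-0.18146| / 0.0439871 = 4.7368 rad/s.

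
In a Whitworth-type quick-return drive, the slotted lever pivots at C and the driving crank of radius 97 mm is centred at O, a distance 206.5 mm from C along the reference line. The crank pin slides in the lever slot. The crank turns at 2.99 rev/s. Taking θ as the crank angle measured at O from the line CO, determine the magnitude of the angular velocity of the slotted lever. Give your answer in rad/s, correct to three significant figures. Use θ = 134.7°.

3.68

ω = 18.79 rad/s (from 2.99 rev/s).
Crank pin A relative to C: A = (d + r cosθ, r sinθ); lever angle φ = atan2(r sinθ, d + r cosθ).
Differentiating tanφ: φ̇ = rω(d cosθ + r)/(d² + r² + 2dr cosθ).
d² + r² + 2dr cosθ = |CA|² = 0.0238726 m²;  d cosθ + r = -0.048251 m.
|ω_lever| = |0.097·18.79·-0.048251| / 0.0238726 = 3.6832 rad/s.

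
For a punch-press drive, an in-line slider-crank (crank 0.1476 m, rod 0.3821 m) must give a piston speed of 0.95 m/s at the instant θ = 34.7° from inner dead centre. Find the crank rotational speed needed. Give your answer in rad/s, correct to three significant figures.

8.53

For an in-line slider-crank, |v_piston| = rω|sinθ|·[1 + r cosθ/√(L² − r² sin²θ)].
With r = 0.1476 m, L = 0.3821 m, θ = 34.7°: the bracketed kinematic factor |dx/dθ| = 0.11138 m.
ω = v/|dx/dθ| = 0.95/0.11138 = 8.5293 rad/s.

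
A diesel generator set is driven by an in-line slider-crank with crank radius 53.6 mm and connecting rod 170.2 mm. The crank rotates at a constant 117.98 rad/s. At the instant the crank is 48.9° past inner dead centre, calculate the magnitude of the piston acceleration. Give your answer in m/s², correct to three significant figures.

ω = 118 rad/s
x(θ) = r cosθ + √(L² − r² sin²θ); with ω constant, a = ω²·d²x/dθ².
d²x/dθ² = −r cosθ − r²(cos2θ)/√u − r⁴ sin²2θ/(4u^{3/2}),  u = L² − r² sin²θ = 0.0273366 m².
Substituting r = 0.0536 m, L = 0.1702 m, θ = 48.9°: d²x/dθ² = -0.033325 m.
a = ω²·d²x/dθ² = (118)²·(-0.033325) = -463.86 m/s²;  |a| = 463.86 m/s².

464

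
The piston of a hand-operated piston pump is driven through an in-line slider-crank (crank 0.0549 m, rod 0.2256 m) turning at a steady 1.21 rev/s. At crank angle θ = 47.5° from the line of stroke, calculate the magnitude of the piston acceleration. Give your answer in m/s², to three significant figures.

2.09

ω = 2π·1.21 = 7.603 rad/s
x(θ) = r cosθ + √(L² − r² sin²θ); with ω constant, a = ω²·d²x/dθ².
d²x/dθ² = −r cosθ − r²(cos2θ)/√u − r⁴ sin²2θ/(4u^{3/2}),  u = L² − r² sin²θ = 0.049257 m².
Substituting r = 0.0549 m, L = 0.2256 m, θ = 47.5°: d²x/dθ² = -0.036112 m.
a = ω²·d²x/dθ² = (7.603)²·(-0.036112) = -2.0873 m/s²;  |a| = 2.0873 m/s².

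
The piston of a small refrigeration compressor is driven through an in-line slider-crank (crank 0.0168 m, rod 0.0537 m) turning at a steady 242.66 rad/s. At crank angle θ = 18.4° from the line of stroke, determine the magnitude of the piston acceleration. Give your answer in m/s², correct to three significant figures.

1190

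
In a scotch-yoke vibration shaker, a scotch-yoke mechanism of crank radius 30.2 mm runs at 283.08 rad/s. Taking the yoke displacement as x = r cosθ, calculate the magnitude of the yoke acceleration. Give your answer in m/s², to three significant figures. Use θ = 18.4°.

2300

ω = 283.1 rad/s
x = r cosθ ⇒ ẍ = −rω² cosθ (ω constant).
|a| = rω²|cosθ| = 0.0302·(283.1)²·|cos 18.4°| = 2296.3 m/s².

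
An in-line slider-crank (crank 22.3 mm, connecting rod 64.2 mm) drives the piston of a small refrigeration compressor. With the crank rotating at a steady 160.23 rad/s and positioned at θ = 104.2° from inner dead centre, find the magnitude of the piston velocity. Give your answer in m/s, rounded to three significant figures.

3.15

ω = 160.2 rad/s
For an in-line slider-crank, x = r cosθ + √(L² − r² sin²θ), so v = −rω sinθ·[1 + r cosθ/√(L² − r² sin²θ)].
With r = 0.0223 m, L = 0.0642 m, θ = 104.2°: √(L² − r² sin²θ) = 0.060451 m.
v = −0.0223·160.2·0.96945·[1 + 0.0223·-0.24531/0.060451] = -3.1505 m/s.
|v| = 3.1505 m/s.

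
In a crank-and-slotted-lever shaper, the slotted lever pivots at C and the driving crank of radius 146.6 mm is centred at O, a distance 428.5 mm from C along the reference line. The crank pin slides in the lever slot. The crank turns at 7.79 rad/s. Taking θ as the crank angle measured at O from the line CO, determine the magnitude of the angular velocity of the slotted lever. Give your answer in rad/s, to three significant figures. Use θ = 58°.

ω = 7.79 rad/s
Crank pin A relative to C: A = (d + r cosθ, r sinθ); lever angle φ = atan2(r sinθ, d + r cosθ).
Differentiating tanφ: φ̇ = rω(d cosθ + r)/(d² + r² + 2dr cosθ).
d² + r² + 2dr cosθ = |CA|² = 0.271681 m²;  d cosθ + r = +0.37367 m.
|ω_lever| = |0.1466·7.79·+0.37367| / 0.271681 = 1.5707 rad/s.

1.57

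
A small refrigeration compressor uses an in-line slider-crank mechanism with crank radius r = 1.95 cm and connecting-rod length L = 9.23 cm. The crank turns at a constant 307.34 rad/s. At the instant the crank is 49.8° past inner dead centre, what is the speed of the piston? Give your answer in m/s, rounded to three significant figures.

ω = 307.3 rad/s
For an in-line slider-crank, x = r cosθ + √(L² − r² sin²θ), so v = −rω sinθ·[1 + r cosθ/√(L² − r² sin²θ)].
With r = 0.0195 m, L = 0.0923 m, θ = 49.8°: √(L² − r² sin²θ) = 0.09109 m.
v = −0.0195·307.3·0.76380·[1 + 0.0195·0.64546/0.09109] = -5.21 m/s.
|v| = 5.21 m/s.

5.21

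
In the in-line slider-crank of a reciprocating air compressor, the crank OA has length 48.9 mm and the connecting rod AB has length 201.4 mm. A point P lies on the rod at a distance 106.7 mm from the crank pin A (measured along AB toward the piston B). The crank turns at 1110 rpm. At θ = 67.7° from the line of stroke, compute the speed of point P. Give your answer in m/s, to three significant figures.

5.61

ω = 116.2 rad/s.  Crank-pin speed |V_A| = rω = 5.6841 m/s, perpendicular to OA.
Rod angle: sinφ = −(r/L) sinθ ⇒ φ = -12.982°; ω_rod = −rω cosθ/√(L²−r²sin²θ) = -10.99 rad/s.
V_P = V_A + ω_rod × AP, with AP = 0.1067 m along the rod.
Components: V_Px = −rω sinθ − a·ω_rod·sinφ = -5.5224 m/s;  V_Py = rω cosθ + a·ω_rod·cosφ = +1.0142 m/s.
|V_P| = √(V_Px² + V_Py²) = 5.6147 m/s.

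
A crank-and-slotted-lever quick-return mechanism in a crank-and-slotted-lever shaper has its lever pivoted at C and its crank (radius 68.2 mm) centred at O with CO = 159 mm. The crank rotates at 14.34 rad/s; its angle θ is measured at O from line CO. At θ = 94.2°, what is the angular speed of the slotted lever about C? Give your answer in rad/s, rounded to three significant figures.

ω = 14.34 rad/s
Crank pin A relative to C: A = (d + r cosθ, r sinθ); lever angle φ = atan2(r sinθ, d + r cosθ).
Differentiating tanφ: φ̇ = rω(d cosθ + r)/(d² + r² + 2dr cosθ).
d² + r² + 2dr cosθ = |CA|² = 0.0283439 m²;  d cosθ + r = +0.056555 m.
|ω_lever| = |0.0682·14.34·+0.056555| / 0.0283439 = 1.9514 rad/s.

1.95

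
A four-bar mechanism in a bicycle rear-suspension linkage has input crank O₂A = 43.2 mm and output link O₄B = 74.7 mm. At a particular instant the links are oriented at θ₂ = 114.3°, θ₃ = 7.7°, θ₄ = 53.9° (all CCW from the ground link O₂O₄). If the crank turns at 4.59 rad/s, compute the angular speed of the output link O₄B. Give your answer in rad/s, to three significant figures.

ω₂ = 4.59 rad/s
Differentiating the loop-closure r₂e^{iθ₂}+r₃e^{iθ₃}=r₁+r₄e^{iθ₄} gives r₂ω₂e^{iθ₂}+r₃ω₃e^{iθ₃}=r₄ω₄e^{iθ₄}.
Eliminating the other unknown: ω₄ = r₂ω₂ sin(θ₂−θ₃) / [r₄ sin(θ₄−θ₃)].
Numerator sine = +0.95832; denominator sine = +0.72176.
Result = 0.0432·4.59·(+0.95832) / (0.0747·(+0.72176)) = +3.5245 rad/s; magnitude 3.5245 rad/s.

3.52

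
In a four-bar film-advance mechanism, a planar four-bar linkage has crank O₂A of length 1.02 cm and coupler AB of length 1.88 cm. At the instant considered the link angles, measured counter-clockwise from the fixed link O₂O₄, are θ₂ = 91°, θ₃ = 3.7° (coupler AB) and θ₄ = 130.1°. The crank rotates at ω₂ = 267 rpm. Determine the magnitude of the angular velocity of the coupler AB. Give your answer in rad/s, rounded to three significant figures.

ω₂ = 27.96 rad/s (from 267 rpm).
Differentiating the loop-closure r₂e^{iθ₂}+r₃e^{iθ₃}=r₁+r₄e^{iθ₄} gives r₂ω₂e^{iθ₂}+r₃ω₃e^{iθ₃}=r₄ω₄e^{iθ₄}.
Eliminating the other unknown: ω₃ = r₂ω₂ sin(θ₄−θ₂) / [r₃ sin(θ₃−θ₄)].
Numerator sine = +0.63068; denominator sine = -0.80489.
Result = 0.0102·27.96·(+0.63068) / (0.0188·(-0.80489)) = -11.886 rad/s; magnitude 11.886 rad/s.

11.9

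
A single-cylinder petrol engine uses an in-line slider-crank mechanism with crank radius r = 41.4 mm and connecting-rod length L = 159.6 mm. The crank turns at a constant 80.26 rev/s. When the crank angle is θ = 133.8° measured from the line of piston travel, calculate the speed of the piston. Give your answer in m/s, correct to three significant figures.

12.3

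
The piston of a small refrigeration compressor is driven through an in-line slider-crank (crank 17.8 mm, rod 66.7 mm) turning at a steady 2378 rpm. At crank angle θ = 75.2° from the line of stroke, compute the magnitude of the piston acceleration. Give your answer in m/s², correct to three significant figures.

ω = 2π·2378/60 = 249 rad/s
x(θ) = r cosθ + √(L² − r² sin²θ); with ω constant, a = ω²·d²x/dθ².
d²x/dθ² = −r cosθ − r²(cos2θ)/√u − r⁴ sin²2θ/(4u^{3/2}),  u = L² − r² sin²θ = 0.00415272 m².
Substituting r = 0.0178 m, L = 0.0667 m, θ = 75.2°: d²x/dθ² = -0.00029477 m.
a = ω²·d²x/dθ² = (249)²·(-0.00029477) = -18.28 m/s²;  |a| = 18.28 m/s².

18.3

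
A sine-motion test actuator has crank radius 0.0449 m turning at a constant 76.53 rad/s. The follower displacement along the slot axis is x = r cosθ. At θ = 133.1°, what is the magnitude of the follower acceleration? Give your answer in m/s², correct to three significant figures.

180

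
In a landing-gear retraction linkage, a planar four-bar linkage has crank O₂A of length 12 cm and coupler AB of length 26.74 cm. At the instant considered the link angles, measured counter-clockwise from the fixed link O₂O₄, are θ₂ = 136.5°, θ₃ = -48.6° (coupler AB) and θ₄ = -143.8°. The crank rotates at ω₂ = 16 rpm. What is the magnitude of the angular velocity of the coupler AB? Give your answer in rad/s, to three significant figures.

ω₂ = 1.676 rad/s (from 16 rpm).
Differentiating the loop-closure r₂e^{iθ₂}+r₃e^{iθ₃}=r₁+r₄e^{iθ₄} gives r₂ω₂e^{iθ₂}+r₃ω₃e^{iθ₃}=r₄ω₄e^{iθ₄}.
Eliminating the other unknown: ω₃ = r₂ω₂ sin(θ₄−θ₂) / [r₃ sin(θ₃−θ₄)].
Numerator sine = +0.98389; denominator sine = +0.99588.
Result = 0.12·1.676·(+0.98389) / (0.2674·(+0.99588)) = +0.74285 rad/s; magnitude 0.74285 rad/s.

0.743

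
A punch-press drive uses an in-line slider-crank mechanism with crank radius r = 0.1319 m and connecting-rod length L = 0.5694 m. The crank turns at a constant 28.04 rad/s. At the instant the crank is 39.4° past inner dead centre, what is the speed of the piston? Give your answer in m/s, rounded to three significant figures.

2.77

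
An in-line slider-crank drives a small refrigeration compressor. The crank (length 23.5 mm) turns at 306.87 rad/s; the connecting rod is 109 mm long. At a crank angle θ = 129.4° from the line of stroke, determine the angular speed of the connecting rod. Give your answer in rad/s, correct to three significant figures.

42.6

ω = 306.9 rad/s
The rod makes angle φ with the slider axis where L sinφ = r sinθ; differentiating, L cosφ·φ̇ = r ω cosθ.
L cosφ = √(L² − r² sin²θ) = 0.10748 m.
|ω_rod| = r ω |cosθ| / √(L² − r² sin²θ) = 0.0235·306.9·0.63473/0.10748 = 42.589 rad/s.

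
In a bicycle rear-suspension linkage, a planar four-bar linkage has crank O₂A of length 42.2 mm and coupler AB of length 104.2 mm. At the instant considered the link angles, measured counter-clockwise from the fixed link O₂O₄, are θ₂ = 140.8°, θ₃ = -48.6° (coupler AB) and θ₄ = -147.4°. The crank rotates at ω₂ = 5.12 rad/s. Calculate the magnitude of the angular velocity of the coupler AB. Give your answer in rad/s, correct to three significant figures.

ω₂ = 5.12 rad/s
Differentiating the loop-closure r₂e^{iθ₂}+r₃e^{iθ₃}=r₁+r₄e^{iθ₄} gives r₂ω₂e^{iθ₂}+r₃ω₃e^{iθ₃}=r₄ω₄e^{iθ₄}.
Eliminating the other unknown: ω₃ = r₂ω₂ sin(θ₄−θ₂) / [r₃ sin(θ₃−θ₄)].
Numerator sine = +0.94997; denominator sine = +0.98823.
Result = 0.0422·5.12·(+0.94997) / (0.1042·(+0.98823)) = +1.9933 rad/s; magnitude 1.9933 rad/s.

1.99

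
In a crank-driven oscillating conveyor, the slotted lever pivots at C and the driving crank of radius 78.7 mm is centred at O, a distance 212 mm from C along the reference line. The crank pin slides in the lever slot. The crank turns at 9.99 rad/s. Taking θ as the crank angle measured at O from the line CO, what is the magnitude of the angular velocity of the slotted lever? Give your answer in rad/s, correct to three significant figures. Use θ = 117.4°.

ω = 9.99 rad/s
Crank pin A relative to C: A = (d + r cosθ, r sinθ); lever angle φ = atan2(r sinθ, d + r cosθ).
Differentiating tanφ: φ̇ = rω(d cosθ + r)/(d² + r² + 2dr cosθ).
d² + r² + 2dr cosθ = |CA|² = 0.0357814 m²;  d cosθ + r = -0.018862 m.
|ω_lever| = |0.0787·9.99·-0.018862| / 0.0357814 = 0.41446 rad/s.

0.414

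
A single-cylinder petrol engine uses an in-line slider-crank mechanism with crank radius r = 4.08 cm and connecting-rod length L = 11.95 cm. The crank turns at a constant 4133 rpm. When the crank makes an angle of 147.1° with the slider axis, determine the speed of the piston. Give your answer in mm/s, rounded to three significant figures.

6790

ω = 2π·4133/60 = 432.8 rad/s
For an in-line slider-crank, x = r cosθ + √(L² − r² sin²θ), so v = −rω sinθ·[1 + r cosθ/√(L² − r² sin²θ)].
With r = 0.0408 m, L = 0.1195 m, θ = 147.1°: √(L² − r² sin²θ) = 0.11743 m.
v = −0.0408·432.8·0.54317·[1 + 0.0408·-0.83962/0.11743] = -6.7935 m/s.
|v| = 6.7935 m/s = 6793.5 mm/s.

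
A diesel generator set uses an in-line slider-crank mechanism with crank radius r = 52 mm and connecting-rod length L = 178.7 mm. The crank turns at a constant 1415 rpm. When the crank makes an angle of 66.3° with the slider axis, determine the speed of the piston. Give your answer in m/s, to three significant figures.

7.91

ω = 2π·1415/60 = 148.2 rad/s
For an in-line slider-crank, x = r cosθ + √(L² − r² sin²θ), so v = −rω sinθ·[1 + r cosθ/√(L² − r² sin²θ)].
With r = 0.052 m, L = 0.1787 m, θ = 66.3°: √(L² − r² sin²θ) = 0.17224 m.
v = −0.052·148.2·0.91566·[1 + 0.052·0.40195/0.17224] = -7.9116 m/s.
|v| = 7.9116 m/s.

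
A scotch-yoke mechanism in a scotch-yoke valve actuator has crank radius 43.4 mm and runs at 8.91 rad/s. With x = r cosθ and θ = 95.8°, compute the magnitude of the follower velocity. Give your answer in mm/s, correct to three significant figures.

ω = 8.91 rad/s
x = r cosθ ⇒ ẋ = −rω sinθ.
|v| = rω|sinθ| = 0.0434·8.91·|sin 95.8°| = 0.38471 m/s = 384.71 mm/s.

385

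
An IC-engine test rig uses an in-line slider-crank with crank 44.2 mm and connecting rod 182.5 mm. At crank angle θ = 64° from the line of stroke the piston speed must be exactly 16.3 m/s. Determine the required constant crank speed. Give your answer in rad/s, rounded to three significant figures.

370

For an in-line slider-crank, |v_piston| = rω|sinθ|·[1 + r cosθ/√(L² − r² sin²θ)].
With r = 0.0442 m, L = 0.1825 m, θ = 64°: the bracketed kinematic factor |dx/dθ| = 0.044048 m.
ω = v/|dx/dθ| = 16.3/0.044048 = 370.05 rad/s.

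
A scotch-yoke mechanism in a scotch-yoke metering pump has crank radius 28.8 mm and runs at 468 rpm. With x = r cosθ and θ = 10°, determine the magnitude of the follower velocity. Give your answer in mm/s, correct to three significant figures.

245

ω = 49.01 rad/s (from 468 rpm).
x = r cosθ ⇒ ẋ = −rω sinθ.
|v| = rω|sinθ| = 0.0288·49.01·|sin 10°| = 0.2451 m/s = 245.1 mm/s.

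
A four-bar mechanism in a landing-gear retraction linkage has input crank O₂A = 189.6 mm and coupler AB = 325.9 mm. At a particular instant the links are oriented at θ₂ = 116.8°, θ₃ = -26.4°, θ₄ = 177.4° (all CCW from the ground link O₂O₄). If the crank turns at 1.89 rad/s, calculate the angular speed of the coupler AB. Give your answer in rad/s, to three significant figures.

2.37

ω₂ = 1.89 rad/s
Differentiating the loop-closure r₂e^{iθ₂}+r₃e^{iθ₃}=r₁+r₄e^{iθ₄} gives r₂ω₂e^{iθ₂}+r₃ω₃e^{iθ₃}=r₄ω₄e^{iθ₄}.
Eliminating the other unknown: ω₃ = r₂ω₂ sin(θ₄−θ₂) / [r₃ sin(θ₃−θ₄)].
Numerator sine = +0.87121; denominator sine = +0.40355.
Result = 0.1896·1.89·(+0.87121) / (0.3259·(+0.40355)) = +2.3738 rad/s; magnitude 2.3738 rad/s.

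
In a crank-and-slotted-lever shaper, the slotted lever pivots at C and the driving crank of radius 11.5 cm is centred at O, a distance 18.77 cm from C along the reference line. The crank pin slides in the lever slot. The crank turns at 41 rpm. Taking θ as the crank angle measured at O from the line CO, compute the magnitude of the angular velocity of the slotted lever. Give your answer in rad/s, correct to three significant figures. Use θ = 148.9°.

ω = 4.294 rad/s (from 41 rpm).
Crank pin A relative to C: A = (d + r cosθ, r sinθ); lever angle φ = atan2(r sinθ, d + r cosθ).
Differentiating tanφ: φ̇ = rω(d cosθ + r)/(d² + r² + 2dr cosθ).
d² + r² + 2dr cosθ = |CA|² = 0.0114904 m²;  d cosθ + r = -0.045721 m.
|ω_lever| = |0.115·4.294·-0.045721| / 0.0114904 = 1.9647 rad/s.

1.96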